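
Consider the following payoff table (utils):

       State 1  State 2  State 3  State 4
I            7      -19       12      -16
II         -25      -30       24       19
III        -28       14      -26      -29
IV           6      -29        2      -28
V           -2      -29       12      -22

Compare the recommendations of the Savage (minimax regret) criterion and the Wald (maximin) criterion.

minimax regret → I; maximin → I (agree)

Column bests: State 1=7, State 2=14, State 3=24, State 4=19.
I regrets: 0, 33, 12, 35 → max 35
II regrets: 32, 44, 0, 0 → max 44
III regrets: 35, 0, 50, 48 → max 50
IV regrets: 1, 43, 22, 47 → max 47
V regrets: 9, 43, 12, 41 → max 43
Smallest max regret = 35 → I.
Row minima: I=-19, II=-30, III=-29, IV=-29, V=-29
Best worst-case = -19 → I.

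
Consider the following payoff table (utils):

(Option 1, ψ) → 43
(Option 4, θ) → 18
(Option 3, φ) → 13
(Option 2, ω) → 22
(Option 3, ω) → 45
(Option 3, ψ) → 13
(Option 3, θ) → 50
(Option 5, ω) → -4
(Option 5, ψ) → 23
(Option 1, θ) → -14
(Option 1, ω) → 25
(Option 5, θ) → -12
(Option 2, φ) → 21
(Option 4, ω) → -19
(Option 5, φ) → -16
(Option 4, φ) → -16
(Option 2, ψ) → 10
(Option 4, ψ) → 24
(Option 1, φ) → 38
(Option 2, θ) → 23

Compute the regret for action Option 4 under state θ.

Best payoff under θ is 50.
Regret = 50 − 18 = 32.

32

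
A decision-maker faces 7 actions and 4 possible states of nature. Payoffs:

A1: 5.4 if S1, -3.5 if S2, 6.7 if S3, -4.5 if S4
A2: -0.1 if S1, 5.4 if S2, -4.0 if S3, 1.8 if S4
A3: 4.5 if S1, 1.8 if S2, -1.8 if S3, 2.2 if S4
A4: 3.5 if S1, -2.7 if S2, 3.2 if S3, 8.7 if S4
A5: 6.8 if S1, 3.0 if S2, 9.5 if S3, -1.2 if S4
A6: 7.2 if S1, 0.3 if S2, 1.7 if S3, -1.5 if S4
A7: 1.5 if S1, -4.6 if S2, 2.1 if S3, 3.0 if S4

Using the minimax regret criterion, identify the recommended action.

A4

Column bests: S1=7.2, S2=5.4, S3=9.5, S4=8.7.
A1 regrets: 1.8, 8.9, 2.8, 13.2 → max 13.2
A2 regrets: 7.3, 0.0, 13.5, 6.9 → max 13.5
A3 regrets: 2.7, 3.6, 11.3, 6.5 → max 11.3
A4 regrets: 3.7, 8.1, 6.3, 0.0 → max 8.1
A5 regrets: 0.4, 2.4, 0.0, 9.9 → max 9.9
A6 regrets: 0.0, 5.1, 7.8, 10.2 → max 10.2
A7 regrets: 5.7, 10.0, 7.4, 5.7 → max 10.0
Smallest max regret = 8.1 → A4.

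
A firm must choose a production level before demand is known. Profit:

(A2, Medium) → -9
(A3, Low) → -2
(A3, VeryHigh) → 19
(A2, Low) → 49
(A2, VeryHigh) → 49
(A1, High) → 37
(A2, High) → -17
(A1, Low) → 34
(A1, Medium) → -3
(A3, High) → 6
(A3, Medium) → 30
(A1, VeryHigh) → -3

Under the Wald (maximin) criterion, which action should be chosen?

A3

Row minima: A1=-3, A2=-17, A3=-2
Best worst-case = -2 → A3.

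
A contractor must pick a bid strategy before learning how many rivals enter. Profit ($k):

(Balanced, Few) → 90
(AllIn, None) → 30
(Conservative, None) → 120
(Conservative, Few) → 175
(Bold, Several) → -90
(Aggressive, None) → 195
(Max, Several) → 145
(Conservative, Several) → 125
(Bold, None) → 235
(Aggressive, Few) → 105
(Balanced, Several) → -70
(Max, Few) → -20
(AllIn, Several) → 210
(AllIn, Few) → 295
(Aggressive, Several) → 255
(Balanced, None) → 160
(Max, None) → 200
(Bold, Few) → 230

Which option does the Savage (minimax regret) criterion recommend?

Conservative

Column bests: None=235, Few=295, Several=255.
Conservative regrets: 115, 120, 130 → max 130
Balanced regrets: 75, 205, 325 → max 325
Aggressive regrets: 40, 190, 0 → max 190
Bold regrets: 0, 65, 345 → max 345
AllIn regrets: 205, 0, 45 → max 205
Max regrets: 35, 315, 110 → max 315
Smallest max regret = 130 → Conservative.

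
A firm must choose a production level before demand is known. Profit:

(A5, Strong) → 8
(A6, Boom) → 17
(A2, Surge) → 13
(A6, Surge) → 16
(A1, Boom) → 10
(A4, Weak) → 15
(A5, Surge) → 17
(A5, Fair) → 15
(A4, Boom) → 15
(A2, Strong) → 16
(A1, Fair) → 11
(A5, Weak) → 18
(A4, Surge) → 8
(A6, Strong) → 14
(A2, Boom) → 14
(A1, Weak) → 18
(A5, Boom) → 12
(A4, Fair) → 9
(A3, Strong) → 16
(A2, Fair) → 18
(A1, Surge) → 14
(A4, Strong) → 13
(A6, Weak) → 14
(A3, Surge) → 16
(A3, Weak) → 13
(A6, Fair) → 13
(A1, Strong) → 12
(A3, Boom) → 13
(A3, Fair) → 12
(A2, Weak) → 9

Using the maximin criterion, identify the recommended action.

A6

Row minima: A1=10, A2=9, A3=12, A4=8, A5=8, A6=13
Best worst-case = 13 → A6.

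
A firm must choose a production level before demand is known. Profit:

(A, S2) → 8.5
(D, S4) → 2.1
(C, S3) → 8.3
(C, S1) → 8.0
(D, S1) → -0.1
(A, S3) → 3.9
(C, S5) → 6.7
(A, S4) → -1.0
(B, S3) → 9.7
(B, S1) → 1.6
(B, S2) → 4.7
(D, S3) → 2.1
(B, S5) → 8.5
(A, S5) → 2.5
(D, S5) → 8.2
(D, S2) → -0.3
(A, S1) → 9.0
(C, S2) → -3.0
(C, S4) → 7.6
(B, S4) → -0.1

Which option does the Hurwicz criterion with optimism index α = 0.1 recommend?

A: 0.1·9.0 + 0.9·(-1.0) = 0
B: 0.1·9.7 + 0.9·(-0.1) = 0.88
C: 0.1·8.3 + 0.9·(-3.0) = -1.87
D: 0.1·8.2 + 0.9·(-0.3) = 0.55
Highest Hurwicz score = 0.88 → B.

B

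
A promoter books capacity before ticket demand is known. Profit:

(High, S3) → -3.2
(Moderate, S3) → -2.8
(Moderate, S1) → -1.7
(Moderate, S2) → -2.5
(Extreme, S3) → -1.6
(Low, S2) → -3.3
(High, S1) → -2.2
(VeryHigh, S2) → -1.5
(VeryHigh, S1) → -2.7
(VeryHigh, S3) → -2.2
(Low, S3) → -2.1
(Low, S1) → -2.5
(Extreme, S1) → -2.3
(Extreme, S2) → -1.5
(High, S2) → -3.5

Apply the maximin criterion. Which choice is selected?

Row minima: Low=-3.3, Moderate=-2.8, High=-3.5, VeryHigh=-2.7, Extreme=-2.3
Best worst-case = -2.3 → Extreme.

Extreme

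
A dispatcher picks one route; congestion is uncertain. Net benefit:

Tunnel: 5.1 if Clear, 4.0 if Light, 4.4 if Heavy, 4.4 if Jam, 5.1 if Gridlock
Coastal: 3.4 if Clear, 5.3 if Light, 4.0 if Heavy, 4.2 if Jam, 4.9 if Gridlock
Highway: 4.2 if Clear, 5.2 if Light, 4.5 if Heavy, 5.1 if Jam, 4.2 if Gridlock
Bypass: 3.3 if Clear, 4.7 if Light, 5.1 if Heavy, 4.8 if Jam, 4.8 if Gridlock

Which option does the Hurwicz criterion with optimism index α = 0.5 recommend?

Tunnel: 0.5·5.1 + 0.5·4.0 = 4.55
Coastal: 0.5·5.3 + 0.5·3.4 = 4.35
Highway: 0.5·5.2 + 0.5·4.2 = 4.7
Bypass: 0.5·5.1 + 0.5·3.3 = 4.2
Highest Hurwicz score = 4.7 → Highway.

Highway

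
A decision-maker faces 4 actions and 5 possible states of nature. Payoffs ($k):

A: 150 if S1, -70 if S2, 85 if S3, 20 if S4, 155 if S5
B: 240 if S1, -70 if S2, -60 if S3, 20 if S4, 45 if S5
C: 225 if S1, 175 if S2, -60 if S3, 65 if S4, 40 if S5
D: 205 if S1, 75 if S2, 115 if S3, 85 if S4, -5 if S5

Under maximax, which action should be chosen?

B

Row maxima: A=155, B=240, C=225, D=205
Best best-case = 240 → B.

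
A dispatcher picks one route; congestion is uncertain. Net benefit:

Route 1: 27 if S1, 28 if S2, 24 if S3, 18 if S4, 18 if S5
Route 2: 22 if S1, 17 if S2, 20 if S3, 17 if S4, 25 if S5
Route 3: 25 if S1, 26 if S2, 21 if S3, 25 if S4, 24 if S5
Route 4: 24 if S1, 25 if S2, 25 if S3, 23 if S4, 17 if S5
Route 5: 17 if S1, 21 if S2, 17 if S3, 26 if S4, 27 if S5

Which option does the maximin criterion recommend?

Row minima: Route 1=18, Route 2=17, Route 3=21, Route 4=17, Route 5=17
Best worst-case = 21 → Route 3.

Route 3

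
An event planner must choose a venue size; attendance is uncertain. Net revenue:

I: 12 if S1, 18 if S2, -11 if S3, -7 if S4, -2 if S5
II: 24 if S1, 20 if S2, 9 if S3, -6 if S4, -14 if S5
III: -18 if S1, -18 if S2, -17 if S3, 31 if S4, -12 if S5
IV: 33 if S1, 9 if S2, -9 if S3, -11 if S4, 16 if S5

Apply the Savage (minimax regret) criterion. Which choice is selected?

II

Column bests: S1=33, S2=20, S3=9, S4=31, S5=16.
I regrets: 21, 2, 20, 38, 18 → max 38
II regrets: 9, 0, 0, 37, 30 → max 37
III regrets: 51, 38, 26, 0, 28 → max 51
IV regrets: 0, 11, 18, 42, 0 → max 42
Smallest max regret = 37 → II.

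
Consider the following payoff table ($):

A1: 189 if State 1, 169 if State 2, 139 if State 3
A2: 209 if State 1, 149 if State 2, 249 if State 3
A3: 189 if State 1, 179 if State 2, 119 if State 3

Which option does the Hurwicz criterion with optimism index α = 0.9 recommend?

A2

A1: 0.9·189 + 0.1·139 = 184
A2: 0.9·249 + 0.1·149 = 239
A3: 0.9·189 + 0.1·119 = 182
Highest Hurwicz score = 239 → A2.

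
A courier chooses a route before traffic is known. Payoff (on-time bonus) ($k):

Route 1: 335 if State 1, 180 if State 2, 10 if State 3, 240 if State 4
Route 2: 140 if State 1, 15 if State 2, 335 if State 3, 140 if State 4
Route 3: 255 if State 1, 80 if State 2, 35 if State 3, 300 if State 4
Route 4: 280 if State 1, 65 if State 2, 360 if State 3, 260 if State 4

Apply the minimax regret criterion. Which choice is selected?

Route 4

Column bests: State 1=335, State 2=180, State 3=360, State 4=300.
Route 1 regrets: 0, 0, 350, 60 → max 350
Route 2 regrets: 195, 165, 25, 160 → max 195
Route 3 regrets: 80, 100, 325, 0 → max 325
Route 4 regrets: 55, 115, 0, 40 → max 115
Smallest max regret = 115 → Route 4.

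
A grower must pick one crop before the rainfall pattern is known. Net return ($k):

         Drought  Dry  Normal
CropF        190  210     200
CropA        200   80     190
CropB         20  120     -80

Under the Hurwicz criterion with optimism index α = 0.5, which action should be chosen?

CropF: 0.5·210 + 0.5·190 = 200
CropA: 0.5·200 + 0.5·80 = 140
CropB: 0.5·120 + 0.5·(-80) = 20
Highest Hurwicz score = 200 → CropF.

CropF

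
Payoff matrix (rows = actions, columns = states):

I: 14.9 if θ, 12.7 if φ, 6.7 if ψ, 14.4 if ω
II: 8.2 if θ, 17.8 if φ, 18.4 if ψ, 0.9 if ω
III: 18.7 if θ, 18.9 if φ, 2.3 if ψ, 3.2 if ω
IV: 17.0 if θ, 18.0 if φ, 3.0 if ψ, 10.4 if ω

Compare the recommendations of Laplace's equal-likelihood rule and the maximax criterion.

Row averages: I=12.175, II=11.325, III=10.775, IV=12.1
Highest average = 12.175 → I.
Row maxima: I=14.9, II=18.4, III=18.9, IV=18.0
Best best-case = 18.9 → III.

laplace → I; maximax → III (disagree)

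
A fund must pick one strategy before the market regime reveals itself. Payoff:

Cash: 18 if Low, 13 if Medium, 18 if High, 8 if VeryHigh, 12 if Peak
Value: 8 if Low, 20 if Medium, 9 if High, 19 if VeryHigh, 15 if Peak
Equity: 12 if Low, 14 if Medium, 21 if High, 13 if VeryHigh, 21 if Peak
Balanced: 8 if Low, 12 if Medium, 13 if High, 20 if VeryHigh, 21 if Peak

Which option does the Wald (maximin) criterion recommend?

Row minima: Cash=8, Value=8, Equity=12, Balanced=8
Best worst-case = 12 → Equity.

Equity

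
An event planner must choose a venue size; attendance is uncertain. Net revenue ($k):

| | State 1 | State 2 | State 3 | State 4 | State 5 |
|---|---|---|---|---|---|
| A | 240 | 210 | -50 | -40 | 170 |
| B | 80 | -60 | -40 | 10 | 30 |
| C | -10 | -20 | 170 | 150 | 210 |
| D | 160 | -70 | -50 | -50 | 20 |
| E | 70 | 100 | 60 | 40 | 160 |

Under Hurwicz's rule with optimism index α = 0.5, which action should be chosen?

A: 0.5·240 + 0.5·(-50) = 95
B: 0.5·80 + 0.5·(-60) = 10
C: 0.5·210 + 0.5·(-20) = 95
D: 0.5·160 + 0.5·(-70) = 45
E: 0.5·160 + 0.5·40 = 100
Highest Hurwicz score = 100 → E.

E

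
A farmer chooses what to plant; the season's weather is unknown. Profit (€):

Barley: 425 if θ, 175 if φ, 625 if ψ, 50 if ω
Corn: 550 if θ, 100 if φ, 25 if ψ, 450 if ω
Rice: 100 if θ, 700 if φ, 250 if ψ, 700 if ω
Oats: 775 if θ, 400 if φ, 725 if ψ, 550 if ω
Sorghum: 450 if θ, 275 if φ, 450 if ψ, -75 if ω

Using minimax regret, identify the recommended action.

Column bests: θ=775, φ=700, ψ=725, ω=700.
Barley regrets: 350, 525, 100, 650 → max 650
Corn regrets: 225, 600, 700, 250 → max 700
Rice regrets: 675, 0, 475, 0 → max 675
Oats regrets: 0, 300, 0, 150 → max 300
Sorghum regrets: 325, 425, 275, 775 → max 775
Smallest max regret = 300 → Oats.

Oats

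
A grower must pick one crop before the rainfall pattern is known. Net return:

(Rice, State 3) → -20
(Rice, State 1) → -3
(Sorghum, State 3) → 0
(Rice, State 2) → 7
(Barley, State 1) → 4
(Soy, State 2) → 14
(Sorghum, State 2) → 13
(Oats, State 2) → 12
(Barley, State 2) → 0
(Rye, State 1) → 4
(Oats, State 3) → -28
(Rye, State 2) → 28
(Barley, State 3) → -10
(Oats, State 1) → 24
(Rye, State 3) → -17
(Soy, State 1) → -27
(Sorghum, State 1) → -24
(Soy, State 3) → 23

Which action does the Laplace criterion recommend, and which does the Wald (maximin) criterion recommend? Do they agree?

Row averages: Soy=10/3, Rye=5, Oats=8/3, Sorghum=-11/3, Rice=-16/3, Barley=-2
Highest average = 5 → Rye.
Row minima: Soy=-27, Rye=-17, Oats=-28, Sorghum=-24, Rice=-20, Barley=-10
Best worst-case = -10 → Barley.

laplace → Rye; maximin → Barley (disagree)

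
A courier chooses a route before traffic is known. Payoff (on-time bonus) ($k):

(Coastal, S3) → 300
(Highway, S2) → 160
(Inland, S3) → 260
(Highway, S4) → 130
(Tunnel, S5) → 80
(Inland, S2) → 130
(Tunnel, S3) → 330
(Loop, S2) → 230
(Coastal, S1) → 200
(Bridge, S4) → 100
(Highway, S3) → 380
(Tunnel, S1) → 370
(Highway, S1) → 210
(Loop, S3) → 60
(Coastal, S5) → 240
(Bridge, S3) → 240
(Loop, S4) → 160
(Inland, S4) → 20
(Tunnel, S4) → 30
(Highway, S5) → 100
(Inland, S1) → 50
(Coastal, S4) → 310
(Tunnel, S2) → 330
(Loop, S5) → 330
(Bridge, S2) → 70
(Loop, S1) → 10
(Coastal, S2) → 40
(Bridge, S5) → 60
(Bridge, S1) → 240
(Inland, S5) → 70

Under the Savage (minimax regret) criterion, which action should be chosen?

Column bests: S1=370, S2=330, S3=380, S4=310, S5=330.
Highway regrets: 160, 170, 0, 180, 230 → max 230
Bridge regrets: 130, 260, 140, 210, 270 → max 270
Tunnel regrets: 0, 0, 50, 280, 250 → max 280
Loop regrets: 360, 100, 320, 150, 0 → max 360
Inland regrets: 320, 200, 120, 290, 260 → max 320
Coastal regrets: 170, 290, 80, 0, 90 → max 290
Smallest max regret = 230 → Highway.

Highway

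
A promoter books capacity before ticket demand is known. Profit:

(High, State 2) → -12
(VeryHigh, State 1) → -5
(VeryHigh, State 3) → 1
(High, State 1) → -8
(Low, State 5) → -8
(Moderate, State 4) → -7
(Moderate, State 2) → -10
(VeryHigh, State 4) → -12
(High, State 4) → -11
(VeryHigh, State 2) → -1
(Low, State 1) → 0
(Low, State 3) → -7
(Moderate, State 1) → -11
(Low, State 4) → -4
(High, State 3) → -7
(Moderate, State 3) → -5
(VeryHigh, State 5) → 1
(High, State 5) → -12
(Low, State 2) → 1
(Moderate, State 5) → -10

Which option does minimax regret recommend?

Column bests: State 1=0, State 2=1, State 3=1, State 4=-4, State 5=1.
Low regrets: 0, 0, 8, 0, 9 → max 9
Moderate regrets: 11, 11, 6, 3, 11 → max 11
High regrets: 8, 13, 8, 7, 13 → max 13
VeryHigh regrets: 5, 2, 0, 8, 0 → max 8
Smallest max regret = 8 → VeryHigh.

VeryHigh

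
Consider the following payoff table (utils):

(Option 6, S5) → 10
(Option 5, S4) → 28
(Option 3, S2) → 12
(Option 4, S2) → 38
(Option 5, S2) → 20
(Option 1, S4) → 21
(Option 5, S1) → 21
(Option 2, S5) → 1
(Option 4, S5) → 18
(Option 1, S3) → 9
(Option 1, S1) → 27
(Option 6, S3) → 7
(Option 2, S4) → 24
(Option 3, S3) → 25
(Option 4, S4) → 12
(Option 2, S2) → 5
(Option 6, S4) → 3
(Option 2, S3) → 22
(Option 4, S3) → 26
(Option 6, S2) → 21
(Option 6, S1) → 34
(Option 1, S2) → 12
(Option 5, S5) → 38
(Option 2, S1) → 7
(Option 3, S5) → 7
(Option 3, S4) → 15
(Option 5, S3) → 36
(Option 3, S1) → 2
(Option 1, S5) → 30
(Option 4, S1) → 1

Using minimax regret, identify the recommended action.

Column bests: S1=34, S2=38, S3=36, S4=28, S5=38.
Option 1 regrets: 7, 26, 27, 7, 8 → max 27
Option 2 regrets: 27, 33, 14, 4, 37 → max 37
Option 3 regrets: 32, 26, 11, 13, 31 → max 32
Option 4 regrets: 33, 0, 10, 16, 20 → max 33
Option 5 regrets: 13, 18, 0, 0, 0 → max 18
Option 6 regrets: 0, 17, 29, 25, 28 → max 29
Smallest max regret = 18 → Option 5.

Option 5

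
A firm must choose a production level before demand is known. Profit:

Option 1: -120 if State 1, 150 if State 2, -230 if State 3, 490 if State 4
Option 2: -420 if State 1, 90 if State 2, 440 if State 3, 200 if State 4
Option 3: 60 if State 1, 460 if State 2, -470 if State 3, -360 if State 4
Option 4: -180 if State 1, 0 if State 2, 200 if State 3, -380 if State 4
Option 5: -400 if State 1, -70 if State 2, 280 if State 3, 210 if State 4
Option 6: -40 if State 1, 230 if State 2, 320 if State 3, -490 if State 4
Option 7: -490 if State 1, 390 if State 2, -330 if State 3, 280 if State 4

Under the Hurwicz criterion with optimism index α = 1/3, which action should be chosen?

Option 1

Option 1: 1/3·490 + 2/3·(-230) = 10
Option 2: 1/3·440 + 2/3·(-420) = -400/3
Option 3: 1/3·460 + 2/3·(-470) = -160
Option 4: 1/3·200 + 2/3·(-380) = -560/3
Option 5: 1/3·280 + 2/3·(-400) = -520/3
Option 6: 1/3·320 + 2/3·(-490) = -220
Option 7: 1/3·390 + 2/3·(-490) = -590/3
Highest Hurwicz score = 10 → Option 1.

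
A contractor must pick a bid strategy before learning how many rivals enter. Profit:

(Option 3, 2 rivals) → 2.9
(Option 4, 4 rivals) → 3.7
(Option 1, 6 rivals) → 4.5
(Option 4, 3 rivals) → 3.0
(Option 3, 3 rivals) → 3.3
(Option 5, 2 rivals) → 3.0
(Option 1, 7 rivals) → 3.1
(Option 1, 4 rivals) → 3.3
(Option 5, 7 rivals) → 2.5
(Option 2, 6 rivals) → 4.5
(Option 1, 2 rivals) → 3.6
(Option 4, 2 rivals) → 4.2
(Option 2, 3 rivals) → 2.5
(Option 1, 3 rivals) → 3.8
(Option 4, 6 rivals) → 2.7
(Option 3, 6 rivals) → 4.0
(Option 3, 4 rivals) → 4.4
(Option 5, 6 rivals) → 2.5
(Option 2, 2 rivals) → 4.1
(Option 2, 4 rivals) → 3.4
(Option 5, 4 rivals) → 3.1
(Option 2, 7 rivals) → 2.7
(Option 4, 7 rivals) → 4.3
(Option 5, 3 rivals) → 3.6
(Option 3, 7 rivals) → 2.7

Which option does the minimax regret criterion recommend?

Option 1

Column bests: 2 rivals=4.2, 3 rivals=3.8, 4 rivals=4.4, 6 rivals=4.5, 7 rivals=4.3.
Option 1 regrets: 0.6, 0.0, 1.1, 0.0, 1.2 → max 1.2
Option 2 regrets: 0.1, 1.3, 1.0, 0.0, 1.6 → max 1.6
Option 3 regrets: 1.3, 0.5, 0.0, 0.5, 1.6 → max 1.6
Option 4 regrets: 0.0, 0.8, 0.7, 1.8, 0.0 → max 1.8
Option 5 regrets: 1.2, 0.2, 1.3, 2.0, 1.8 → max 2.0
Smallest max regret = 1.2 → Option 1.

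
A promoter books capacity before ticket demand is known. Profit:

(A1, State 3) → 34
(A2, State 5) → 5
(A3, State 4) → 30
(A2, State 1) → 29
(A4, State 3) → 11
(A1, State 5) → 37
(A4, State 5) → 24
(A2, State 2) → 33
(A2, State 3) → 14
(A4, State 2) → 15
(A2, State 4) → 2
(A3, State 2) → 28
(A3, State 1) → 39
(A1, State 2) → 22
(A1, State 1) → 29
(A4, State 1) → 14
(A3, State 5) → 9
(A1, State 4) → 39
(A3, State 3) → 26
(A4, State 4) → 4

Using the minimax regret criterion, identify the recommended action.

A1

Column bests: State 1=39, State 2=33, State 3=34, State 4=39, State 5=37.
A1 regrets: 10, 11, 0, 0, 0 → max 11
A2 regrets: 10, 0, 20, 37, 32 → max 37
A3 regrets: 0, 5, 8, 9, 28 → max 28
A4 regrets: 25, 18, 23, 35, 13 → max 35
Smallest max regret = 11 → A1.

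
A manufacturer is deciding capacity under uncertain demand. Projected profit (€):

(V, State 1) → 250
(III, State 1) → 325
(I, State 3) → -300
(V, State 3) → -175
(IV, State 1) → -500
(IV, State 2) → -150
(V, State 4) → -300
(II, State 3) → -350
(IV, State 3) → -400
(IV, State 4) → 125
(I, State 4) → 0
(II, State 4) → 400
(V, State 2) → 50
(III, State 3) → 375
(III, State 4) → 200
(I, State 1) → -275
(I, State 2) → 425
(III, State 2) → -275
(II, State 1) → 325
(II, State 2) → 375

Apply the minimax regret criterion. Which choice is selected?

Column bests: State 1=325, State 2=425, State 3=375, State 4=400.
I regrets: 600, 0, 675, 400 → max 675
II regrets: 0, 50, 725, 0 → max 725
III regrets: 0, 700, 0, 200 → max 700
IV regrets: 825, 575, 775, 275 → max 825
V regrets: 75, 375, 550, 700 → max 700
Smallest max regret = 675 → I.

I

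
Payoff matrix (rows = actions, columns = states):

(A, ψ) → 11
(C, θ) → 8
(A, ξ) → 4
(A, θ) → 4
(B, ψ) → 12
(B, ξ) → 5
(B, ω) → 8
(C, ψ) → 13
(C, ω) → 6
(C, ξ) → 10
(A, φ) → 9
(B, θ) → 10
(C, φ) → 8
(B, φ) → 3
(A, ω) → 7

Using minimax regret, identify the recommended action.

C

Column bests: θ=10, φ=9, ψ=13, ω=8, ξ=10.
A regrets: 6, 0, 2, 1, 6 → max 6
B regrets: 0, 6, 1, 0, 5 → max 6
C regrets: 2, 1, 0, 2, 0 → max 2
Smallest max regret = 2 → C.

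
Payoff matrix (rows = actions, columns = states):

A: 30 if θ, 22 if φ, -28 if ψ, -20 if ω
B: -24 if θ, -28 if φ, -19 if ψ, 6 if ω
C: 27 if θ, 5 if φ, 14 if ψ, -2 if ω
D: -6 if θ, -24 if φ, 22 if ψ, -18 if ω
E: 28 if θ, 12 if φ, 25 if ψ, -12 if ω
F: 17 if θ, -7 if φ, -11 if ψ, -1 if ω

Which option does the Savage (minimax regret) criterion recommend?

Column bests: θ=30, φ=22, ψ=25, ω=6.
A regrets: 0, 0, 53, 26 → max 53
B regrets: 54, 50, 44, 0 → max 54
C regrets: 3, 17, 11, 8 → max 17
D regrets: 36, 46, 3, 24 → max 46
E regrets: 2, 10, 0, 18 → max 18
F regrets: 13, 29, 36, 7 → max 36
Smallest max regret = 17 → C.

C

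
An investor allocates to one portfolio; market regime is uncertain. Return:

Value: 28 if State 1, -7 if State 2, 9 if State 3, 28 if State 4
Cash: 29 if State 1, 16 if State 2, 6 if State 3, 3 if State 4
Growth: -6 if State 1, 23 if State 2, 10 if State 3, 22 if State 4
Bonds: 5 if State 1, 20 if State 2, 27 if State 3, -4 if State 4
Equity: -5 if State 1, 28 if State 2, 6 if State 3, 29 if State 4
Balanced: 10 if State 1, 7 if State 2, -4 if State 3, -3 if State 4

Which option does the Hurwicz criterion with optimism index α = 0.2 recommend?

Cash

Value: 0.2·28 + 0.8·(-7) = 0
Cash: 0.2·29 + 0.8·3 = 8.2
Growth: 0.2·23 + 0.8·(-6) = -0.2
Bonds: 0.2·27 + 0.8·(-4) = 2.2
Equity: 0.2·29 + 0.8·(-5) = 1.8
Balanced: 0.2·10 + 0.8·(-4) = -1.2
Highest Hurwicz score = 8.2 → Cash.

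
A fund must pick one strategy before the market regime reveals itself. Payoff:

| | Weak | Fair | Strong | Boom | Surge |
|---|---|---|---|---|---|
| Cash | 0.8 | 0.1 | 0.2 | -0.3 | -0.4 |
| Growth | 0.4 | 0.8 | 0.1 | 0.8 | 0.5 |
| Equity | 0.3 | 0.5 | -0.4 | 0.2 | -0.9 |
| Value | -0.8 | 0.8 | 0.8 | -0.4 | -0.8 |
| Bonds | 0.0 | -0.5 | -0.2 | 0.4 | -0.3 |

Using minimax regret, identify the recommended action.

Growth

Column bests: Weak=0.8, Fair=0.8, Strong=0.8, Boom=0.8, Surge=0.5.
Cash regrets: 0.0, 0.7, 0.6, 1.1, 0.9 → max 1.1
Growth regrets: 0.4, 0.0, 0.7, 0.0, 0.0 → max 0.7
Equity regrets: 0.5, 0.3, 1.2, 0.6, 1.4 → max 1.4
Value regrets: 1.6, 0.0, 0.0, 1.2, 1.3 → max 1.6
Bonds regrets: 0.8, 1.3, 1.0, 0.4, 0.8 → max 1.3
Smallest max regret = 0.7 → Growth.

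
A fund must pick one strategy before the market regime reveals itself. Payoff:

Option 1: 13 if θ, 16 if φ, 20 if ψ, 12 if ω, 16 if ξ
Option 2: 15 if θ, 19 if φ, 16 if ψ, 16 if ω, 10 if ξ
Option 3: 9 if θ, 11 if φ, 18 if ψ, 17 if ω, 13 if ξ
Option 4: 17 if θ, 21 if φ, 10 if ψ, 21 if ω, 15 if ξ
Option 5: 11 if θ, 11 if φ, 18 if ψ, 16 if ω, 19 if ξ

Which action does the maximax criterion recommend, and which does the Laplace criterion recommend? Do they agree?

maximax → Option 4; laplace → Option 4 (agree)

Row maxima: Option 1=20, Option 2=19, Option 3=18, Option 4=21, Option 5=19
Best best-case = 21 → Option 4.
Row averages: Option 1=15.4, Option 2=15.2, Option 3=13.6, Option 4=16.8, Option 5=15
Highest average = 16.8 → Option 4.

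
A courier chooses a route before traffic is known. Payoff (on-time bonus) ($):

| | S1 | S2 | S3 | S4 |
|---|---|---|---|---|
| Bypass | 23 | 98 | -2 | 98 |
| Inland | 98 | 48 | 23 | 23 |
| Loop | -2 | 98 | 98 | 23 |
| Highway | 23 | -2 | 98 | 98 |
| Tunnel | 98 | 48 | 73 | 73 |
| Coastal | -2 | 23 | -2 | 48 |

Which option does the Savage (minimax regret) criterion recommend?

Tunnel

Column bests: S1=98, S2=98, S3=98, S4=98.
Bypass regrets: 75, 0, 100, 0 → max 100
Inland regrets: 0, 50, 75, 75 → max 75
Loop regrets: 100, 0, 0, 75 → max 100
Highway regrets: 75, 100, 0, 0 → max 100
Tunnel regrets: 0, 50, 25, 25 → max 50
Coastal regrets: 100, 75, 100, 50 → max 100
Smallest max regret = 50 → Tunnel.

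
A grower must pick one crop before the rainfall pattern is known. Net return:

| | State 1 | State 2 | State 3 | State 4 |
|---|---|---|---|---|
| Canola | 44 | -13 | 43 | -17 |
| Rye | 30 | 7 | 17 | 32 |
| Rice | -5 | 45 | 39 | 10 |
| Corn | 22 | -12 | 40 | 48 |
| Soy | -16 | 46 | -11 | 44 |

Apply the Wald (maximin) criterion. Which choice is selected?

Row minima: Canola=-17, Rye=7, Rice=-5, Corn=-12, Soy=-16
Best worst-case = 7 → Rye.

Rye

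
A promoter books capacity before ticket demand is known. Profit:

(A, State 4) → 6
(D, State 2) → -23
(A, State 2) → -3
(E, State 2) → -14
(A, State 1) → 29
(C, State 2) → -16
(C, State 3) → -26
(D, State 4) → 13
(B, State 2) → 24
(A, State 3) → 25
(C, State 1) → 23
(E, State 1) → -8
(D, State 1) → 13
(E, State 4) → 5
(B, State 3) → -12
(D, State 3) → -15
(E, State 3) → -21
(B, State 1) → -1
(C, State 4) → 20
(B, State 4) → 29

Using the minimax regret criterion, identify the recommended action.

Column bests: State 1=29, State 2=24, State 3=25, State 4=29.
A regrets: 0, 27, 0, 23 → max 27
B regrets: 30, 0, 37, 0 → max 37
C regrets: 6, 40, 51, 9 → max 51
D regrets: 16, 47, 40, 16 → max 47
E regrets: 37, 38, 46, 24 → max 46
Smallest max regret = 27 → A.

A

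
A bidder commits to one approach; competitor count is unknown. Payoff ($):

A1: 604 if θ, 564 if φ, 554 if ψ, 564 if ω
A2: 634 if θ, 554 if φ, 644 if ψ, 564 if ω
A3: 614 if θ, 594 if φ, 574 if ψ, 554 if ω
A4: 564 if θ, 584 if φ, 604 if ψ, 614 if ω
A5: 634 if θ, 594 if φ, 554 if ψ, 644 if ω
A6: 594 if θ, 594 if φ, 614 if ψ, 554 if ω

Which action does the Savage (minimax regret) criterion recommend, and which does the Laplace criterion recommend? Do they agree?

minimax regret → A4; laplace → A5 (disagree)

Column bests: θ=634, φ=594, ψ=644, ω=644.
A1 regrets: 30, 30, 90, 80 → max 90
A2 regrets: 0, 40, 0, 80 → max 80
A3 regrets: 20, 0, 70, 90 → max 90
A4 regrets: 70, 10, 40, 30 → max 70
A5 regrets: 0, 0, 90, 0 → max 90
A6 regrets: 40, 0, 30, 90 → max 90
Smallest max regret = 70 → A4.
Row averages: A1=571.5, A2=599, A3=584, A4=591.5, A5=606.5, A6=589
Highest average = 606.5 → A5.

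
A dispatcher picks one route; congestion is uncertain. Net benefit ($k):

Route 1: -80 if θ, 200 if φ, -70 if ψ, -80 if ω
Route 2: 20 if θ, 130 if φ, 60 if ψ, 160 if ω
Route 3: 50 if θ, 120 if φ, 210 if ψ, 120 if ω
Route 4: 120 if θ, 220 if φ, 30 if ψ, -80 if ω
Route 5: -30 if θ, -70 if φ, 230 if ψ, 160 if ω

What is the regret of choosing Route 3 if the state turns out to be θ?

Best payoff under θ is 120.
Regret = 120 − 50 = 70.

70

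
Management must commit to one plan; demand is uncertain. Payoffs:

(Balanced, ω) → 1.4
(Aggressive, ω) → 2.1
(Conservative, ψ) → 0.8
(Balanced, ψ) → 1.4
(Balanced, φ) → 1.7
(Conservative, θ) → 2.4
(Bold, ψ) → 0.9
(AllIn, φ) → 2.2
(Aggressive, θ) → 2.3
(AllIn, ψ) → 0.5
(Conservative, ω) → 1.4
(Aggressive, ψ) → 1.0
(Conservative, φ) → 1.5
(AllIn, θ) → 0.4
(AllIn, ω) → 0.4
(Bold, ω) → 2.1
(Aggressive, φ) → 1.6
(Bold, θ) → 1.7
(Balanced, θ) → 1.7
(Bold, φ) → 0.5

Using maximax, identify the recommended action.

Row maxima: Conservative=2.4, Balanced=1.7, Aggressive=2.3, Bold=2.1, AllIn=2.2
Best best-case = 2.4 → Conservative.

Conservative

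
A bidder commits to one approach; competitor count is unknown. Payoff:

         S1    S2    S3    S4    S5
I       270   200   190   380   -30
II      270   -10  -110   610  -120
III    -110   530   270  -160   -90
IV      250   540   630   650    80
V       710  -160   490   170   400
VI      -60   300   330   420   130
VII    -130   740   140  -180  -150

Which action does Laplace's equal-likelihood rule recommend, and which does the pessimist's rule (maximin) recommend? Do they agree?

laplace → IV; maximin → IV (agree)

Row averages: I=202, II=128, III=88, IV=430, V=322, VI=224, VII=84
Highest average = 430 → IV.
Row minima: I=-30, II=-120, III=-160, IV=80, V=-160, VI=-60, VII=-180
Best worst-case = 80 → IV.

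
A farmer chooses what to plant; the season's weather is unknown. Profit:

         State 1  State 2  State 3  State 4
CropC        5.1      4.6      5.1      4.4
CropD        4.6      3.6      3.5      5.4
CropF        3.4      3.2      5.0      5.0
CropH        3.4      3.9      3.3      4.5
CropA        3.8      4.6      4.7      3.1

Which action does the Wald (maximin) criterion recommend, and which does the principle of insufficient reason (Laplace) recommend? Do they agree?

maximin → CropC; laplace → CropC (agree)

Row minima: CropC=4.4, CropD=3.5, CropF=3.2, CropH=3.3, CropA=3.1
Best worst-case = 4.4 → CropC.
Row averages: CropC=4.8, CropD=4.275, CropF=4.15, CropH=3.775, CropA=4.05
Highest average = 4.8 → CropC.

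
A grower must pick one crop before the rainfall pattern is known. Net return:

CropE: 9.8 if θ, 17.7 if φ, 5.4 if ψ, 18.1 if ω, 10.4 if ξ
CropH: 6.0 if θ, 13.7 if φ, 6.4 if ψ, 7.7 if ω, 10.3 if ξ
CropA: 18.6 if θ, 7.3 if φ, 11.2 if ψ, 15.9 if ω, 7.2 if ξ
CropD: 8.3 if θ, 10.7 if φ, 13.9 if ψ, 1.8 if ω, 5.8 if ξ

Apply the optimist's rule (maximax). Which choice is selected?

CropA

Row maxima: CropE=18.1, CropH=13.7, CropA=18.6, CropD=13.9
Best best-case = 18.6 → CropA.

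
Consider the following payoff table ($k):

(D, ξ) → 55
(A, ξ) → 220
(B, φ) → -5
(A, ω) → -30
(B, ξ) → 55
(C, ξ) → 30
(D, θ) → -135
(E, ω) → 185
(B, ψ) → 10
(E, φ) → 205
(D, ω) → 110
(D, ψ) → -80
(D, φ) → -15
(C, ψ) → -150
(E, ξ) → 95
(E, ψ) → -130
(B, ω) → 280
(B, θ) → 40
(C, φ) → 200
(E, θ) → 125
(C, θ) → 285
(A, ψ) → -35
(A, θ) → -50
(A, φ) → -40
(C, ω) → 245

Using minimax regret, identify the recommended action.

E

Column bests: θ=285, φ=205, ψ=10, ω=280, ξ=220.
A regrets: 335, 245, 45, 310, 0 → max 335
B regrets: 245, 210, 0, 0, 165 → max 245
C regrets: 0, 5, 160, 35, 190 → max 190
D regrets: 420, 220, 90, 170, 165 → max 420
E regrets: 160, 0, 140, 95, 125 → max 160
Smallest max regret = 160 → E.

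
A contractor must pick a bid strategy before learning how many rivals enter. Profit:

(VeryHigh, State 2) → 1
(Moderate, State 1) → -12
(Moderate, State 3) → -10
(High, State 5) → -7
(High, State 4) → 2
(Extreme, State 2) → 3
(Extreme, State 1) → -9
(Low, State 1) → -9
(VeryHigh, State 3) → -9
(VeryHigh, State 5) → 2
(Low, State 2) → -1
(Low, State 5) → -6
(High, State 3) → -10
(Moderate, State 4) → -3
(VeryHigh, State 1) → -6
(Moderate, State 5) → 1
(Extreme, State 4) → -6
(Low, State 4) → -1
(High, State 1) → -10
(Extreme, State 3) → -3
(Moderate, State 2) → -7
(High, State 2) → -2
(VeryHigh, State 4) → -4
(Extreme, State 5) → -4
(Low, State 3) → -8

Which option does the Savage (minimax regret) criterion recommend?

VeryHigh

Column bests: State 1=-6, State 2=3, State 3=-3, State 4=2, State 5=2.
Low regrets: 3, 4, 5, 3, 8 → max 8
Moderate regrets: 6, 10, 7, 5, 1 → max 10
High regrets: 4, 5, 7, 0, 9 → max 9
VeryHigh regrets: 0, 2, 6, 6, 0 → max 6
Extreme regrets: 3, 0, 0, 8, 6 → max 8
Smallest max regret = 6 → VeryHigh.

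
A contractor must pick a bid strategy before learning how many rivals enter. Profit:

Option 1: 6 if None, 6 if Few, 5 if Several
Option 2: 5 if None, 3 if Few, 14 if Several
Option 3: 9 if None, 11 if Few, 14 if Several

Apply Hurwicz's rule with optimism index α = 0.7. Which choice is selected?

Option 1: 0.7·6 + 0.3·5 = 5.7
Option 2: 0.7·14 + 0.3·3 = 10.7
Option 3: 0.7·14 + 0.3·9 = 12.5
Highest Hurwicz score = 12.5 → Option 3.

Option 3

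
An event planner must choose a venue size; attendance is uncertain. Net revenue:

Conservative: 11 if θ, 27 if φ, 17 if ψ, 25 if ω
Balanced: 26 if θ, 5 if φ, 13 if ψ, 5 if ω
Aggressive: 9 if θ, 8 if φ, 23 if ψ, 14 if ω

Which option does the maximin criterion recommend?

Row minima: Conservative=11, Balanced=5, Aggressive=8
Best worst-case = 11 → Conservative.

Conservative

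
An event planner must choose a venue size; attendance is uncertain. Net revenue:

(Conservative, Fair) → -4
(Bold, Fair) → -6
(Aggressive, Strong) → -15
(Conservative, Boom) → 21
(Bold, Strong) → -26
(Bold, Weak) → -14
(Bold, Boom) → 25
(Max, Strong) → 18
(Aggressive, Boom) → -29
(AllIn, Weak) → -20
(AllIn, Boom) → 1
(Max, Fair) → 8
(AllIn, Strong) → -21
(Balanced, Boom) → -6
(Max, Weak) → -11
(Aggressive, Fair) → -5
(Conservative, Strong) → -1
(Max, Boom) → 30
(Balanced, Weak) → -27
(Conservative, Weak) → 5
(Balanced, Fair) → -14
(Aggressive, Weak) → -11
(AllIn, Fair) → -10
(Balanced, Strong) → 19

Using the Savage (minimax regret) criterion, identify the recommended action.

Max

Column bests: Weak=5, Fair=8, Strong=19, Boom=30.
Conservative regrets: 0, 12, 20, 9 → max 20
Balanced regrets: 32, 22, 0, 36 → max 36
Aggressive regrets: 16, 13, 34, 59 → max 59
Bold regrets: 19, 14, 45, 5 → max 45
AllIn regrets: 25, 18, 40, 29 → max 40
Max regrets: 16, 0, 1, 0 → max 16
Smallest max regret = 16 → Max.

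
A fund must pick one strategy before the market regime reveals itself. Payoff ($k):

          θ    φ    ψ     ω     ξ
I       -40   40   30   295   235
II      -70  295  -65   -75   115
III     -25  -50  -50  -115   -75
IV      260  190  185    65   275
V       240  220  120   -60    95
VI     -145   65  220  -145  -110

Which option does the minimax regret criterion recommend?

IV

Column bests: θ=260, φ=295, ψ=220, ω=295, ξ=275.
I regrets: 300, 255, 190, 0, 40 → max 300
II regrets: 330, 0, 285, 370, 160 → max 370
III regrets: 285, 345, 270, 410, 350 → max 410
IV regrets: 0, 105, 35, 230, 0 → max 230
V regrets: 20, 75, 100, 355, 180 → max 355
VI regrets: 405, 230, 0, 440, 385 → max 440
Smallest max regret = 230 → IV.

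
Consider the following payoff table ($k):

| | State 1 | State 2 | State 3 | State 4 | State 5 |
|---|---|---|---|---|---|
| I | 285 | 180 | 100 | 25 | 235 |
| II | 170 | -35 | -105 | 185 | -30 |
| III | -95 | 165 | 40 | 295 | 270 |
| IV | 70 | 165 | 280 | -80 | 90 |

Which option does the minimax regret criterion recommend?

I

Column bests: State 1=285, State 2=180, State 3=280, State 4=295, State 5=270.
I regrets: 0, 0, 180, 270, 35 → max 270
II regrets: 115, 215, 385, 110, 300 → max 385
III regrets: 380, 15, 240, 0, 0 → max 380
IV regrets: 215, 15, 0, 375, 180 → max 375
Smallest max regret = 270 → I.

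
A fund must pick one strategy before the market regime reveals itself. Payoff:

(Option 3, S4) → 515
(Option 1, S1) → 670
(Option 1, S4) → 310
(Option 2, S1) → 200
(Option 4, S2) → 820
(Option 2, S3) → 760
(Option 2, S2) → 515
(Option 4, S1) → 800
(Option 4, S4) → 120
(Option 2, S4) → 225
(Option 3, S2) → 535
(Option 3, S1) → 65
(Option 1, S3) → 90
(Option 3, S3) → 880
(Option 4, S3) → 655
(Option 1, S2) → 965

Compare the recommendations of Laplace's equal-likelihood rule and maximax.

laplace → Option 4; maximax → Option 1 (disagree)

Row averages: Option 1=508.75, Option 2=425, Option 3=498.75, Option 4=598.75
Highest average = 598.75 → Option 4.
Row maxima: Option 1=965, Option 2=760, Option 3=880, Option 4=820
Best best-case = 965 → Option 1.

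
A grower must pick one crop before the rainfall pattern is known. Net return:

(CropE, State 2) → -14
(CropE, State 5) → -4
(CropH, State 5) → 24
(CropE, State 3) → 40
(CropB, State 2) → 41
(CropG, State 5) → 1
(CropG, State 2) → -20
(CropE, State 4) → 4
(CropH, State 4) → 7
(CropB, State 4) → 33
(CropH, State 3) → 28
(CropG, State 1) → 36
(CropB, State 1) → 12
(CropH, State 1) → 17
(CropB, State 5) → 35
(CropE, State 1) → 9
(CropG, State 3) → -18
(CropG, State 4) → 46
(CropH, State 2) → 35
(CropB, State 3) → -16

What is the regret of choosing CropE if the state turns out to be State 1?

Best payoff under State 1 is 36.
Regret = 36 − 9 = 27.

27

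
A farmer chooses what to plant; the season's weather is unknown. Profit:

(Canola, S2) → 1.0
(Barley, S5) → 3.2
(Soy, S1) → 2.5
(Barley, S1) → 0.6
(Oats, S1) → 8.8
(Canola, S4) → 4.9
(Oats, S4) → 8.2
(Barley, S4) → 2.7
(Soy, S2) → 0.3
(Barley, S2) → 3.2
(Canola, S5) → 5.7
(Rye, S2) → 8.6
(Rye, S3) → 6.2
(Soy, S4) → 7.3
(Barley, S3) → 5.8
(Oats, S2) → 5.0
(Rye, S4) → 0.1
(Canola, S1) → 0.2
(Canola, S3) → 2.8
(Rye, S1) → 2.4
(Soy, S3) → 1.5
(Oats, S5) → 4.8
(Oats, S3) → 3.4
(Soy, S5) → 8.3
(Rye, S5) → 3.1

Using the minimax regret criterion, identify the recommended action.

Column bests: S1=8.8, S2=8.6, S3=6.2, S4=8.2, S5=8.3.
Oats regrets: 0.0, 3.6, 2.8, 0.0, 3.5 → max 3.6
Rye regrets: 6.4, 0.0, 0.0, 8.1, 5.2 → max 8.1
Barley regrets: 8.2, 5.4, 0.4, 5.5, 5.1 → max 8.2
Canola regrets: 8.6, 7.6, 3.4, 3.3, 2.6 → max 8.6
Soy regrets: 6.3, 8.3, 4.7, 0.9, 0.0 → max 8.3
Smallest max regret = 3.6 → Oats.

Oats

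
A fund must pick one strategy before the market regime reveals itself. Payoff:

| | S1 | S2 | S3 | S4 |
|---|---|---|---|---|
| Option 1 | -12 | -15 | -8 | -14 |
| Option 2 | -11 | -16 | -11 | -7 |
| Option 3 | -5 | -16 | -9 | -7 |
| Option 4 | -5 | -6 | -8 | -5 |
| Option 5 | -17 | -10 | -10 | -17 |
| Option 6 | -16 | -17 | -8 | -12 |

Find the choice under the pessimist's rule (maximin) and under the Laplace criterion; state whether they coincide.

maximin → Option 4; laplace → Option 4 (agree)

Row minima: Option 1=-15, Option 2=-16, Option 3=-16, Option 4=-8, Option 5=-17, Option 6=-17
Best worst-case = -8 → Option 4.
Row averages: Option 1=-12.25, Option 2=-11.25, Option 3=-9.25, Option 4=-6, Option 5=-13.5, Option 6=-13.25
Highest average = -6 → Option 4.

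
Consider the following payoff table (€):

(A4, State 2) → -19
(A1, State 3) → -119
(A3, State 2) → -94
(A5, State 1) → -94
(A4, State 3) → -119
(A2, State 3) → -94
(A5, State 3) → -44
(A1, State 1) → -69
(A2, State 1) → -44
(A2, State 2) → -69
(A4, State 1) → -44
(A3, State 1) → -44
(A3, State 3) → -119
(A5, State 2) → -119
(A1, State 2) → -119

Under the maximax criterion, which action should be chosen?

A4

Row maxima: A1=-69, A2=-44, A3=-44, A4=-19, A5=-44
Best best-case = -19 → A4.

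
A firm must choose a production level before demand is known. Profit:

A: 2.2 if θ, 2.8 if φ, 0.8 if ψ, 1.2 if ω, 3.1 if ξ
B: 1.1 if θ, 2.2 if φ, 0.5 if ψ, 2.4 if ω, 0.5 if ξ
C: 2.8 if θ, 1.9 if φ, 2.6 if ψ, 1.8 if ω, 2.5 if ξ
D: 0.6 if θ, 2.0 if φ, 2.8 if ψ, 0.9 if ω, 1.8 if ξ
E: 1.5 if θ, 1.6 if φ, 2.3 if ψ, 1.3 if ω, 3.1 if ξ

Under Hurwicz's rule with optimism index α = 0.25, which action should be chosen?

C

A: 0.25·3.1 + 0.75·0.8 = 1.375
B: 0.25·2.4 + 0.75·0.5 = 0.975
C: 0.25·2.8 + 0.75·1.8 = 2.05
D: 0.25·2.8 + 0.75·0.6 = 1.15
E: 0.25·3.1 + 0.75·1.3 = 1.75
Highest Hurwicz score = 2.05 → C.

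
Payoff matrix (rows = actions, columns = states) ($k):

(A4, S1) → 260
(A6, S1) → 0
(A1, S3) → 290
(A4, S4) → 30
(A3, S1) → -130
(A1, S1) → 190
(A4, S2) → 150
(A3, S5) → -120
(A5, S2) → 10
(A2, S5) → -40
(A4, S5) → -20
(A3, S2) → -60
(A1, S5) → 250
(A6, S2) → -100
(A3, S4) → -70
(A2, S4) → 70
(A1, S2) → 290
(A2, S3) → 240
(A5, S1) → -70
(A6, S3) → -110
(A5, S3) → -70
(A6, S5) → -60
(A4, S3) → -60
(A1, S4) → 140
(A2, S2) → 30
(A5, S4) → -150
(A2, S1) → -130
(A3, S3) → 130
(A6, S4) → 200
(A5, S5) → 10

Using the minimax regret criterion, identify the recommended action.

A1

Column bests: S1=260, S2=290, S3=290, S4=200, S5=250.
A1 regrets: 70, 0, 0, 60, 0 → max 70
A2 regrets: 390, 260, 50, 130, 290 → max 390
A3 regrets: 390, 350, 160, 270, 370 → max 390
A4 regrets: 0, 140, 350, 170, 270 → max 350
A5 regrets: 330, 280, 360, 350, 240 → max 360
A6 regrets: 260, 390, 400, 0, 310 → max 400
Smallest max regret = 70 → A1.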